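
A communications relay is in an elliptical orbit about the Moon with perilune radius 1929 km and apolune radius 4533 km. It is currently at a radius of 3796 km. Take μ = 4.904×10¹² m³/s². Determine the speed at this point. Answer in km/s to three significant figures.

v ≈ 1.03 km/s

Semi-major axis a = (r_p + r_a)/2 = 3231.0 km = 3.231×10⁶ m.
Vis-viva: v² = μ(2/r − 1/a) = 4.904×10¹² × (5.269×10⁻⁷ − 3.095×10⁻⁷) = 1.066×10⁶ m²/s².
v = 1032 m/s = 1.032 km/s.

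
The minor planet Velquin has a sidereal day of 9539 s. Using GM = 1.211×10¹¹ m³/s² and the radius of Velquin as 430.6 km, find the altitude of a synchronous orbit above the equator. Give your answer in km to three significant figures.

A synchronous orbit has period T, so by Kepler's third law a = (μT²/4π²)^(1/3).
μT²/4π² = 1.211×10¹¹ × (9.539×10³)² / 39.48 = 2.791×10¹⁷ m³.
a = 6.535×10⁵ m = 653.53 km.
Altitude h = a − R = 653.53 − 430.6 = 222.93 km.

h_sync ≈ 223 km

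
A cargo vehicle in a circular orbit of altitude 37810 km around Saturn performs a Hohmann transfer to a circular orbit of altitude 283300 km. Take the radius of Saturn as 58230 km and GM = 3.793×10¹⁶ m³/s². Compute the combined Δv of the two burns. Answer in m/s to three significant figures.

r₁ = 58230 + 37810 = 96040 km = 9.6040×10⁷ m.
r₂ = 58230 + 283300 = 341530 km = 3.4153×10⁸ m.
Transfer ellipse a_t = (r₁ + r₂)/2 = 2.188×10⁸ m.
At r₁: circular v_c1 = √(μ/r₁) = 19870 m/s; transfer-perikrone v_p = √[μ(2/r₁ − 1/a_t)] = 24830 m/s.
Δv₁ = v_p − v_c1 = 4957 m/s.
At r₂: circular v_c2 = √(μ/r₂) = 10540 m/s; transfer-apokrone v_a = √[μ(2/r₂ − 1/a_t)] = 6982 m/s.
Δv₂ = v_c2 − v_a = 3556 m/s.
Total Δv = Δv₁ + Δv₂ = 8513 m/s.

Δv_total ≈ 8510 m/s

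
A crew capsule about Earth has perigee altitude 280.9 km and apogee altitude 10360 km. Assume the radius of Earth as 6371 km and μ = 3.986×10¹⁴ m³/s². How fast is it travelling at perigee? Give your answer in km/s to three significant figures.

v ≈ 9.26 km/s

r_p = 6371 + 280.9 = 6651.9 km = 6.6519×10⁶ m.
r_a = 6371 + 10360 = 16731 km = 1.6731×10⁷ m.
Semi-major axis a = (r_p + r_a)/2 = 11691 km = 1.169×10⁷ m.
Vis-viva: v² = μ(2/r − 1/a) = 3.986×10¹⁴ × (3.007×10⁻⁷ − 8.553×10⁻⁸) = 8.575×10⁷ m²/s².
v = 9260 m/s = 9.260 km/s.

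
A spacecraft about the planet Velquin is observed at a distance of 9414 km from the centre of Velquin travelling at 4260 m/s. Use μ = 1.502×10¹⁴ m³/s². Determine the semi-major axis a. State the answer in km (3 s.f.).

r = 9.414×10⁶ m.
Vis-viva rearranged: 1/a = 2/r − v²/μ = 2.124×10⁻⁷ − 1.208×10⁻⁷ = 9.163×10⁻⁸ m⁻¹.
a = 1.091×10⁷ m = 10914 km.

a ≈ 10900 km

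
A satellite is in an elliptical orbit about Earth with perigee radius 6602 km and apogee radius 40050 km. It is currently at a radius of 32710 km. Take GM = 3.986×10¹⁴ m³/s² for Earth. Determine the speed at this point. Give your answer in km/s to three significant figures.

Semi-major axis a = (r_p + r_a)/2 = 23326 km = 2.333×10⁷ m.
Vis-viva: v² = μ(2/r − 1/a) = 3.986×10¹⁴ × (6.114×10⁻⁸ − 4.287×10⁻⁸) = 7.284×10⁶ m²/s².
v = 2699 m/s = 2.699 km/s.

v ≈ 2.70 km/s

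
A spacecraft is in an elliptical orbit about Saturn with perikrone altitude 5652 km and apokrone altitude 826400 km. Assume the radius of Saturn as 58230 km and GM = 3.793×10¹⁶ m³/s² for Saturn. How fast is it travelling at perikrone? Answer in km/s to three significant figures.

v ≈ 33.3 km/s

r_p = 58230 + 5652 = 63882 km = 6.3882×10⁷ m.
r_a = 58230 + 826400 = 884630 km = 8.8463×10⁸ m.
Semi-major axis a = (r_p + r_a)/2 = 4.7426×10⁵ km = 4.743×10⁸ m.
Vis-viva: v² = μ(2/r − 1/a) = 3.793×10¹⁶ × (3.131×10⁻⁸ − 2.109×10⁻⁹) = 1.108×10⁹ m²/s².
v = 33280 m/s = 33.28 km/s.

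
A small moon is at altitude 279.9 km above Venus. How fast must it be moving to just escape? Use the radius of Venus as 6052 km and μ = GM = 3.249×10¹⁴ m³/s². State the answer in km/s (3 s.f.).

v_esc ≈ 10.1 km/s

r = 6052 + 279.9 = 6331.9 km = 6.3319×10⁶ m.
Escape speed v_esc = √(2μ/r) = √(2 × 3.249×10¹⁴ / 6.332×10⁶) = √(1.026×10⁸) = 10130 m/s.
= 10.13 km/s.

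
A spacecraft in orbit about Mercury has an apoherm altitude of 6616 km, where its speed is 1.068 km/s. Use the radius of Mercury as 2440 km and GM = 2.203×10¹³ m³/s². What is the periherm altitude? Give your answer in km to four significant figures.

periherm altitude ≈ 333.3 km

r_a = 2440 + 6616 = 9056.0 km = 9.056×10⁶ m.
Specific energy ε = v²/2 − μ/r = -1.862×10⁶ J/kg, so a = −μ/(2ε) = 5.915×10⁶ m.
The apsides satisfy r_p + r_a = 2a, so the periherm radius is 2a − r_a = 2.773×10⁶ m = 2773.3 km.
Periherm altitude = 2773.3 − 2440 = 333.27 km.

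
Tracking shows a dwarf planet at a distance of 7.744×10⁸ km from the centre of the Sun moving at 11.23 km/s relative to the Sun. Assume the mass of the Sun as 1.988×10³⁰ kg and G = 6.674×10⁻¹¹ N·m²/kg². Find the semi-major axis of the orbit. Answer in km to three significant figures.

a ≈ 6.13×10⁸ km

μ = GM = 6.674×10⁻¹¹ × 1.988×10³⁰ = 1.327×10²⁰ m³/s².
r = 7.744×10¹¹ m.
Specific orbital energy ε = v²/2 − μ/r = (11230)²/2 − 1.327×10²⁰/7.744×10¹¹ = -1.083×10⁸ J/kg.
Since ε = −μ/(2a), a = −μ/(2ε) = 6.127×10¹¹ m = 6.1269×10⁸ km.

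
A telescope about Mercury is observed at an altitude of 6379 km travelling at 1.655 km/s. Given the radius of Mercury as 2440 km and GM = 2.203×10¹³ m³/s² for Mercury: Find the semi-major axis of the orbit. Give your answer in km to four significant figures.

a ≈ 9761 km

r = 2440 + 6379 = 8819.0 km = 8.819×10⁶ m.
Vis-viva rearranged: 1/a = 2/r − v²/μ = 2.268×10⁻⁷ − 1.243×10⁻⁷ = 1.025×10⁻⁷ m⁻¹.
a = 9.761×10⁶ m = 9760.7 km.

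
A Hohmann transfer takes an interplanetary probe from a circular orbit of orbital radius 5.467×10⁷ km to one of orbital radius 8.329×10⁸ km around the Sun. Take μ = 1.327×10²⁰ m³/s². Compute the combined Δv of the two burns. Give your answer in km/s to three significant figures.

Δv_total ≈ 26.4 km/s

r₁ = 5.467×10⁷ km = 5.467×10¹⁰ m.
r₂ = 8.329×10⁸ km = 8.329×10¹¹ m.
Transfer ellipse a_t = (r₁ + r₂)/2 = 4.438×10¹¹ m.
At r₁: circular v_c1 = √(μ/r₁) = 49270 m/s; transfer-perihelion v_p = √[μ(2/r₁ − 1/a_t)] = 67490 m/s.
Δv₁ = v_p − v_c1 = 18230 m/s.
At r₂: circular v_c2 = √(μ/r₂) = 12620 m/s; transfer-aphelion v_a = √[μ(2/r₂ − 1/a_t)] = 4430 m/s.
Δv₂ = v_c2 − v_a = 8192 m/s.
Total Δv = Δv₁ + Δv₂ = 26420 m/s = 26.42 km/s.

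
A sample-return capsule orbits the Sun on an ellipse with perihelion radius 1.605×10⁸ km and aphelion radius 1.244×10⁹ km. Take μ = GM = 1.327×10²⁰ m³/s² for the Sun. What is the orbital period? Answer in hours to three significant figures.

T ≈ 89200 hours

Semi-major axis a = (r_p + r_a)/2 = (1.6050×10⁸ + 1.2440×10⁹)/2 = 7.0225×10⁸ km = 7.022×10¹¹ m.
By Kepler's third law T = 2π√(a³/μ) = 2π × 5.109×10⁷ = 3.210×10⁸ s.
= 89160 hours.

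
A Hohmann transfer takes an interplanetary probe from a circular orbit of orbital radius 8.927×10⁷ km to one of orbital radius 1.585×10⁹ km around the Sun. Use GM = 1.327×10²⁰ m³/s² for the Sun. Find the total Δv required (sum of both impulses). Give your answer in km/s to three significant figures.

Δv_total ≈ 20.7 km/s

r₁ = 8.927×10⁷ km = 8.927×10¹⁰ m.
r₂ = 1.585×10⁹ km = 1.585×10¹² m.
Transfer ellipse a_t = (r₁ + r₂)/2 = 8.371×10¹¹ m.
At r₁: circular v_c1 = √(μ/r₁) = 38560 m/s; transfer-perihelion v_p = √[μ(2/r₁ − 1/a_t)] = 53050 m/s.
Δv₁ = v_p − v_c1 = 14500 m/s.
At r₂: circular v_c2 = √(μ/r₂) = 9150 m/s; transfer-aphelion v_a = √[μ(2/r₂ − 1/a_t)] = 2988 m/s.
Δv₂ = v_c2 − v_a = 6162 m/s.
Total Δv = Δv₁ + Δv₂ = 20660 m/s = 20.66 km/s.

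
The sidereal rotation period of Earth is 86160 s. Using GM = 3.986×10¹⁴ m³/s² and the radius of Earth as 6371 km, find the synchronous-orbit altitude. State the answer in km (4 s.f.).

A synchronous orbit has period T, so by Kepler's third law a = (μT²/4π²)^(1/3).
μT²/4π² = 3.986×10¹⁴ × (8.616×10⁴)² / 39.48 = 7.495×10²² m³.
a = 4.216×10⁷ m = 42163 km.
Altitude h = a − R = 42163 − 6371 = 35792 km.

h_sync ≈ 35790 km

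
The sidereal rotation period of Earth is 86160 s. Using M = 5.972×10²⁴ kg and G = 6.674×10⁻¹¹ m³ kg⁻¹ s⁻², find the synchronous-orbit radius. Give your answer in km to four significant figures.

μ = GM = 6.674×10⁻¹¹ × 5.972×10²⁴ = 3.986×10¹⁴ m³/s².
A synchronous orbit has period T, so by Kepler's third law a = (μT²/4π²)^(1/3).
μT²/4π² = 3.986×10¹⁴ × (8.616×10⁴)² / 39.48 = 7.495×10²² m³.
a = 4.216×10⁷ m = 42162 km.

r_sync ≈ 42160 km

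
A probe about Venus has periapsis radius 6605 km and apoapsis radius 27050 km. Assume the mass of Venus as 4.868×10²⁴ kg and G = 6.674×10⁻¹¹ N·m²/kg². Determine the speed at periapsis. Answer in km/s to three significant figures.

μ = GM = 6.674×10⁻¹¹ × 4.868×10²⁴ = 3.249×10¹⁴ m³/s².
Semi-major axis a = (r_p + r_a)/2 = 16828 km = 1.683×10⁷ m.
Vis-viva: v² = μ(2/r − 1/a) = 3.249×10¹⁴ × (3.028×10⁻⁷ − 5.943×10⁻⁸) = 7.907×10⁷ m²/s².
v = 8892 m/s = 8.892 km/s.

v ≈ 8.89 km/s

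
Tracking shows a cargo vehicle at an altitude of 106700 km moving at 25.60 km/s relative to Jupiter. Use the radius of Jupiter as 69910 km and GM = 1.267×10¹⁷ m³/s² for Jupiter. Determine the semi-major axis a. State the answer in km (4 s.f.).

a ≈ 1.626×10⁵ km

r = 69910 + 106700 = 1.7661×10⁵ km = 1.766×10⁸ m.
Vis-viva rearranged: 1/a = 2/r − v²/μ = 1.132×10⁻⁸ − 5.173×10⁻⁹ = 6.152×10⁻⁹ m⁻¹.
a = 1.626×10⁸ m = 1.6255×10⁵ km.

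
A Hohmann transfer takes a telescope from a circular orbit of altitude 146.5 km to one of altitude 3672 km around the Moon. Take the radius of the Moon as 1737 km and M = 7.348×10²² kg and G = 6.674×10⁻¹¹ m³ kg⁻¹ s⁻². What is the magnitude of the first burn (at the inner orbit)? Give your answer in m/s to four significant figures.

Δv ≈ 351.7 m/s

μ = GM = 6.674×10⁻¹¹ × 7.348×10²² = 4.904×10¹² m³/s².
r₁ = 1737 + 146.5 = 1883.5 km = 1.8835×10⁶ m.
r₂ = 1737 + 3672 = 5409.0 km = 5.4090×10⁶ m.
Transfer ellipse a_t = (r₁ + r₂)/2 = 3.646×10⁶ m.
At r₁: circular v_c1 = √(μ/r₁) = 1614 m/s; transfer-perilune v_p = √[μ(2/r₁ − 1/a_t)] = 1965 m/s.
Δv₁ = v_p − v_c1 = 351.7 m/s.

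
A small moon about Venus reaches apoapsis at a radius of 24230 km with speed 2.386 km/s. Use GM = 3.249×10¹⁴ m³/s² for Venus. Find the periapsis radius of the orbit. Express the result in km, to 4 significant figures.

r_a = 2.423×10⁷ m.
Specific energy ε = v²/2 − μ/r = -1.056×10⁷ J/kg, so a = −μ/(2ε) = 1.538×10⁷ m.
The apsides satisfy r_p + r_a = 2a, so the periapsis radius is 2a − r_a = 6.530×10⁶ m = 6529.8 km.

periapsis radius ≈ 6530 km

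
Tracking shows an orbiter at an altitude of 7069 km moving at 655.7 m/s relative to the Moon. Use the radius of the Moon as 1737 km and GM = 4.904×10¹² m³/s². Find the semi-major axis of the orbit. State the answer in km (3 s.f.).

r = 1737 + 7069 = 8806.0 km = 8.806×10⁶ m.
Vis-viva rearranged: 1/a = 2/r − v²/μ = 2.271×10⁻⁷ − 8.767×10⁻⁸ = 1.394×10⁻⁷ m⁻¹.
a = 7.171×10⁶ m = 7171.2 km.

a ≈ 7170 km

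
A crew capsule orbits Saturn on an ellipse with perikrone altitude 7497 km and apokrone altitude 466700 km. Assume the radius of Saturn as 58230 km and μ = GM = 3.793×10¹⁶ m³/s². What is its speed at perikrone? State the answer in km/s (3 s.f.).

r_p = 58230 + 7497 = 65727 km = 6.5727×10⁷ m.
r_a = 58230 + 466700 = 524930 km = 5.2493×10⁸ m.
Semi-major axis a = (r_p + r_a)/2 = 2.9533×10⁵ km = 2.953×10⁸ m.
Vis-viva: v² = μ(2/r − 1/a) = 3.793×10¹⁶ × (3.043×10⁻⁸ − 3.386×10⁻⁹) = 1.026×10⁹ m²/s².
v = 32030 m/s = 32.03 km/s.

v ≈ 32.0 km/s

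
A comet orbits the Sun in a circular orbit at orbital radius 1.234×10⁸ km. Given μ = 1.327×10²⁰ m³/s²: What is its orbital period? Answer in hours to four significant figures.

T ≈ 6568 hours

r = 1.234×10⁸ km = 1.234×10¹¹ m.
Kepler's third law: T = 2π√(r³/μ) = 2π√((1.234×10¹¹)³ / 1.327×10²⁰).
r³/μ = 1.416×10¹³ s², so T = 2π × 3.763×10⁶ = 2.364×10⁷ s.
Converting: 2.364×10⁷ s ÷ 3600 = 6568 hours.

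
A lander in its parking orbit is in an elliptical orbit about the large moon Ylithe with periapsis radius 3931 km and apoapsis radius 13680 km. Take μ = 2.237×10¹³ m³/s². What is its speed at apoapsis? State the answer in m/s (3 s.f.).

v ≈ 854 m/s

Semi-major axis a = (r_p + r_a)/2 = 8805.5 km = 8.806×10⁶ m.
Vis-viva: v² = μ(2/r − 1/a) = 2.237×10¹³ × (1.462×10⁻⁷ − 1.136×10⁻⁷) = 7.300×10⁵ m²/s².
v = 854.4 m/s.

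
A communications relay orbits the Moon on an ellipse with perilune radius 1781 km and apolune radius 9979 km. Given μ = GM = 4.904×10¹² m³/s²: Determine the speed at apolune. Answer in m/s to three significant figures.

Semi-major axis a = (r_p + r_a)/2 = 5880.0 km = 5.880×10⁶ m.
Vis-viva: v² = μ(2/r − 1/a) = 4.904×10¹² × (2.004×10⁻⁷ − 1.701×10⁻⁷) = 1.489×10⁵ m²/s².
v = 385.8 m/s.

v ≈ 386 m/s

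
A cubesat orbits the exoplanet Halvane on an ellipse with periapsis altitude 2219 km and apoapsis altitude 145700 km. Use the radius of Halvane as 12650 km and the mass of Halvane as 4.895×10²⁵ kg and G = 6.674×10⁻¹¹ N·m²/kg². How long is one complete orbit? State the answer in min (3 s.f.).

T ≈ 1480 min

μ = GM = 6.674×10⁻¹¹ × 4.895×10²⁵ = 3.267×10¹⁵ m³/s².
r_p = 12650 + 2219 = 14869 km = 1.4869×10⁷ m.
r_a = 12650 + 145700 = 158350 km = 1.5835×10⁸ m.
Semi-major axis a = (r_p + r_a)/2 = (14869 + 1.5835×10⁵)/2 = 86610 km = 8.661×10⁷ m.
By Kepler's third law T = 2π√(a³/μ) = 2π × 1.410×10⁴ = 8.861×10⁴ s.
= 1477 min.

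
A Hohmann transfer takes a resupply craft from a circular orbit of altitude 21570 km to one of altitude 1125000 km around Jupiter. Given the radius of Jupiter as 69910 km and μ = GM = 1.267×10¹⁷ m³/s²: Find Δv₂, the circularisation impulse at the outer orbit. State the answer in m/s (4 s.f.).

r₁ = 69910 + 21570 = 91480 km = 9.1480×10⁷ m.
r₂ = 69910 + 1125000 = 1194900 km = 1.1949×10⁹ m.
Transfer ellipse a_t = (r₁ + r₂)/2 = 6.432×10⁸ m.
At r₁: circular v_c1 = √(μ/r₁) = 37220 m/s; transfer-perijove v_p = √[μ(2/r₁ − 1/a_t)] = 50720 m/s.
At r₂: circular v_c2 = √(μ/r₂) = 10300 m/s; transfer-apojove v_a = √[μ(2/r₂ − 1/a_t)] = 3883 m/s.
Δv₂ = v_c2 − v_a = 6414 m/s.

Δv ≈ 6414 m/s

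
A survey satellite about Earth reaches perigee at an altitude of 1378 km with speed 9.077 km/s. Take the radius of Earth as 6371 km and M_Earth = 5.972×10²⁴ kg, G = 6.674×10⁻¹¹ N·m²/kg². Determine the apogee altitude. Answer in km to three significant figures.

apogee altitude ≈ 24800 km

μ = GM = 6.674×10⁻¹¹ × 5.972×10²⁴ = 3.986×10¹⁴ m³/s².
r_p = 6371 + 1378 = 7749.0 km = 7.749×10⁶ m.
Specific energy ε = v²/2 − μ/r = -1.024×10⁷ J/kg, so a = −μ/(2ε) = 1.946×10⁷ m.
The apsides satisfy r_p + r_a = 2a, so the apogee radius is 2a − r_p = 3.118×10⁷ m = 31177 km.
Apogee altitude = 31177 − 6371 = 24806 km.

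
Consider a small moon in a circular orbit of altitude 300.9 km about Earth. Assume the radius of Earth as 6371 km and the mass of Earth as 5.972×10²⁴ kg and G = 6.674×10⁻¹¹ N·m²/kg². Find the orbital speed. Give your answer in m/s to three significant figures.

v ≈ 7730 m/s

μ = GM = 6.674×10⁻¹¹ × 5.972×10²⁴ = 3.986×10¹⁴ m³/s².
r = 6371 + 300.9 = 6671.9 km = 6.6719×10⁶ m.
For a circular orbit v = √(μ/r) = √(3.986×10¹⁴ / 6.672×10⁶) = √(5.974×10⁷) = 7729 m/s.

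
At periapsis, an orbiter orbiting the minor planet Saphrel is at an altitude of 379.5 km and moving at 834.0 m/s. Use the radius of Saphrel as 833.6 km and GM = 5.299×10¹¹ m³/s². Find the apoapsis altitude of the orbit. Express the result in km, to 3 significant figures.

r_p = 833.6 + 379.5 = 1213.1 km = 1.213×10⁶ m.
Specific energy ε = v²/2 − μ/r = -8.904×10⁴ J/kg, so a = −μ/(2ε) = 2.976×10⁶ m.
The apsides satisfy r_p + r_a = 2a, so the apoapsis radius is 2a − r_p = 4.738×10⁶ m = 4738.4 km.
Apoapsis altitude = 4738.4 − 833.6 = 3904.8 km.

apoapsis altitude ≈ 3900 km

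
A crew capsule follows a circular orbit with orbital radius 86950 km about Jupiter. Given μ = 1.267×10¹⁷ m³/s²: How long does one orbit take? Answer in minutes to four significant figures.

T ≈ 238.5 minutes

r = 86950 km = 8.695×10⁷ m.
Kepler's third law: T = 2π√(r³/μ) = 2π√((8.695×10⁷)³ / 1.267×10¹⁷).
r³/μ = 5.188×10⁶ s², so T = 2π × 2.278×10³ = 1.431×10⁴ s.
Converting: 1.431×10⁴ s ÷ 60.00 = 238.5 minutes.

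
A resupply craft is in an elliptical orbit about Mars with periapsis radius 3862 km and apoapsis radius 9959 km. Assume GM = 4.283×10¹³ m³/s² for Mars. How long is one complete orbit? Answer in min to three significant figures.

Semi-major axis a = (r_p + r_a)/2 = (3862.0 + 9959.0)/2 = 6910.5 km = 6.910×10⁶ m.
By Kepler's third law T = 2π√(a³/μ) = 2π × 2.776×10³ = 1.744×10⁴ s.
= 290.7 min.

T ≈ 291 min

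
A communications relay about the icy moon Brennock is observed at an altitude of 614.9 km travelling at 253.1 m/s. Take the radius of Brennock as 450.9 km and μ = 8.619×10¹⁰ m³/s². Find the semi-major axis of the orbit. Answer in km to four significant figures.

a ≈ 882.4 km

r = 450.9 + 614.9 = 1065.8 km = 1.066×10⁶ m.
Vis-viva rearranged: 1/a = 2/r − v²/μ = 1.877×10⁻⁶ − 7.432×10⁻⁷ = 1.133×10⁻⁶ m⁻¹.
a = 8.824×10⁵ m = 882.39 km.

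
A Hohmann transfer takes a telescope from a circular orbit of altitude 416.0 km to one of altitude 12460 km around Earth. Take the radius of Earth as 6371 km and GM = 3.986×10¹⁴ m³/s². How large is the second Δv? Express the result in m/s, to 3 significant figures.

Δv ≈ 1250 m/s

r₁ = 6371 + 416.0 = 6787.0 km = 6.7870×10⁶ m.
r₂ = 6371 + 12460 = 18831 km = 1.8831×10⁷ m.
Transfer ellipse a_t = (r₁ + r₂)/2 = 1.281×10⁷ m.
At r₁: circular v_c1 = √(μ/r₁) = 7664 m/s; transfer-perigee v_p = √[μ(2/r₁ − 1/a_t)] = 9292 m/s.
At r₂: circular v_c2 = √(μ/r₂) = 4601 m/s; transfer-apogee v_a = √[μ(2/r₂ − 1/a_t)] = 3349 m/s.
Δv₂ = v_c2 − v_a = 1252 m/s.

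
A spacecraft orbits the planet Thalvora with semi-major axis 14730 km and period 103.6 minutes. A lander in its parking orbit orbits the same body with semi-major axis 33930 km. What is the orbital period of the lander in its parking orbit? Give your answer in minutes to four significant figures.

Kepler's third law: T² ∝ a³, so T₂ = T₁ (a₂/a₁)^(3/2).
a₂/a₁ = 2.303, (a₂/a₁)^(3/2) = 3.496.
T₂ = 103.6 × 3.496 = 362.2 minutes.

T₂ ≈ 362.2 minutes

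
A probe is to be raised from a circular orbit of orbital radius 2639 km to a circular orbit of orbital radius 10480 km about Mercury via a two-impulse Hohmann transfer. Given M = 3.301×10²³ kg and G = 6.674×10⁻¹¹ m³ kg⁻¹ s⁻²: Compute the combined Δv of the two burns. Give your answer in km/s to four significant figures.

Δv_total ≈ 1.293 km/s

μ = GM = 6.674×10⁻¹¹ × 3.301×10²³ = 2.203×10¹³ m³/s².
r₁ = 2639 km = 2.639×10⁶ m.
r₂ = 10480 km = 1.048×10⁷ m.
Transfer ellipse a_t = (r₁ + r₂)/2 = 6.560×10⁶ m.
At r₁: circular v_c1 = √(μ/r₁) = 2889 m/s; transfer-periherm v_p = √[μ(2/r₁ − 1/a_t)] = 3652 m/s.
Δv₁ = v_p − v_c1 = 762.8 m/s.
At r₂: circular v_c2 = √(μ/r₂) = 1450 m/s; transfer-apoherm v_a = √[μ(2/r₂ − 1/a_t)] = 919.6 m/s.
Δv₂ = v_c2 − v_a = 530.2 m/s.
Total Δv = Δv₁ + Δv₂ = 1293 m/s = 1.293 km/s.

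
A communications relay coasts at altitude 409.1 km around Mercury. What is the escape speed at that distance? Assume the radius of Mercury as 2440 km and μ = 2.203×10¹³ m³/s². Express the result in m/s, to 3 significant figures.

r = 2440 + 409.1 = 2849.1 km = 2.8491×10⁶ m.
Escape speed v_esc = √(2μ/r) = √(2 × 2.203×10¹³ / 2.849×10⁶) = √(1.546×10⁷) = 3932 m/s.

v_esc ≈ 3930 m/s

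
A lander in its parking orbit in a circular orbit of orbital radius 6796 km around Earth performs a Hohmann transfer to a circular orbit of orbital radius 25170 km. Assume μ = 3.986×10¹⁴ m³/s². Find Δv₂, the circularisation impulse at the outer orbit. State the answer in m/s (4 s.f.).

r₁ = 6796 km = 6.796×10⁶ m.
r₂ = 25170 km = 2.517×10⁷ m.
Transfer ellipse a_t = (r₁ + r₂)/2 = 1.598×10⁷ m.
At r₁: circular v_c1 = √(μ/r₁) = 7658 m/s; transfer-perigee v_p = √[μ(2/r₁ − 1/a_t)] = 9611 m/s.
At r₂: circular v_c2 = √(μ/r₂) = 3979 m/s; transfer-apogee v_a = √[μ(2/r₂ − 1/a_t)] = 2595 m/s.
Δv₂ = v_c2 − v_a = 1385 m/s.

Δv ≈ 1385 m/s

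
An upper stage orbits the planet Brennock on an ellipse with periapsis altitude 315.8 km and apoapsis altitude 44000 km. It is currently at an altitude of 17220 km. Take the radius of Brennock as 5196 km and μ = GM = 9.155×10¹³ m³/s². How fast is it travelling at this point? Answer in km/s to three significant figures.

r_p = 5196 + 315.8 = 5511.8 km = 5.5118×10⁶ m.
r_a = 5196 + 44000 = 49196 km = 4.9196×10⁷ m.
r = 5196 + 17220 = 22416 km = 2.242×10⁷ m.
Semi-major axis a = (r_p + r_a)/2 = 27354 km = 2.735×10⁷ m.
Vis-viva: v² = μ(2/r − 1/a) = 9.155×10¹³ × (8.922×10⁻⁸ − 3.656×10⁻⁸) = 4.821×10⁶ m²/s².
v = 2196 m/s = 2.196 km/s.

v ≈ 2.20 km/s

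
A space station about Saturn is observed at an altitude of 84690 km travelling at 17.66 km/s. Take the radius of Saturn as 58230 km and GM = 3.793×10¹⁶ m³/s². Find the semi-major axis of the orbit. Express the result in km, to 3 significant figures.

r = 58230 + 84690 = 1.4292×10⁵ km = 1.429×10⁸ m.
Specific orbital energy ε = v²/2 − μ/r = (17660)²/2 − 3.793×10¹⁶/1.429×10⁸ = -1.095×10⁸ J/kg.
Since ε = −μ/(2a), a = −μ/(2ε) = 1.733×10⁸ m = 1.7327×10⁵ km.

a ≈ 1.73×10⁵ km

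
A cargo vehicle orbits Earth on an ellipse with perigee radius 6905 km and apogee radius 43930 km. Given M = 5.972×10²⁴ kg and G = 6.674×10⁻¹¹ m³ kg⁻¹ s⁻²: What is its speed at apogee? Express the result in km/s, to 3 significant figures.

μ = GM = 6.674×10⁻¹¹ × 5.972×10²⁴ = 3.986×10¹⁴ m³/s².
Semi-major axis a = (r_p + r_a)/2 = 25418 km = 2.542×10⁷ m.
Vis-viva: v² = μ(2/r − 1/a) = 3.986×10¹⁴ × (4.553×10⁻⁸ − 3.934×10⁻⁸) = 2.465×10⁶ m²/s².
v = 1570 m/s = 1.570 km/s.

v ≈ 1.57 km/s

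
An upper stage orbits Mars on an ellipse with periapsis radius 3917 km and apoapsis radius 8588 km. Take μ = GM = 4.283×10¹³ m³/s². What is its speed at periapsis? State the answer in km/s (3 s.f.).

v ≈ 3.88 km/s

Semi-major axis a = (r_p + r_a)/2 = 6252.5 km = 6.252×10⁶ m.
Vis-viva: v² = μ(2/r − 1/a) = 4.283×10¹³ × (5.106×10⁻⁷ − 1.599×10⁻⁷) = 1.502×10⁷ m²/s².
v = 3875 m/s = 3.875 km/s.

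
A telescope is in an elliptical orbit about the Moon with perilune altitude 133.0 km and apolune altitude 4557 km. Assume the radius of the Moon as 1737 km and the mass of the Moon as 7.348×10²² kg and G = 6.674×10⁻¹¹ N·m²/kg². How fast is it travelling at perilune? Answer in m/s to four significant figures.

μ = GM = 6.674×10⁻¹¹ × 7.348×10²² = 4.904×10¹² m³/s².
r_p = 1737 + 133.0 = 1870.0 km = 1.8700×10⁶ m.
r_a = 1737 + 4557 = 6294.0 km = 6.2940×10⁶ m.
Semi-major axis a = (r_p + r_a)/2 = 4082.0 km = 4.082×10⁶ m.
Vis-viva: v² = μ(2/r − 1/a) = 4.904×10¹² × (1.070×10⁻⁶ − 2.450×10⁻⁷) = 4.044×10⁶ m²/s².
v = 2011 m/s.

v ≈ 2011 m/s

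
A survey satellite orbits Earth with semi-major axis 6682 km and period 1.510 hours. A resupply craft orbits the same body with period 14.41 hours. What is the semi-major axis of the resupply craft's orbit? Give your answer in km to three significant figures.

a₂ ≈ 30100 km

Kepler's third law: a³ ∝ T², so a₂ = a₁ (T₂/T₁)^(2/3).
T₂/T₁ = 9.543, (T₂/T₁)^(2/3) = 4.499.
a₂ = 6682 × 4.499 = 30060 km.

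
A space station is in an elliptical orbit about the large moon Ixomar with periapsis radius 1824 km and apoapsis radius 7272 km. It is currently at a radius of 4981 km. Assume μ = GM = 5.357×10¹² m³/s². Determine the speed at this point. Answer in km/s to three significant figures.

Semi-major axis a = (r_p + r_a)/2 = 4548.0 km = 4.548×10⁶ m.
Vis-viva: v² = μ(2/r − 1/a) = 5.357×10¹² × (4.015×10⁻⁷ − 2.199×10⁻⁷) = 9.731×10⁵ m²/s².
v = 986.5 m/s = 0.9865 km/s.

v ≈ 0.986 km/s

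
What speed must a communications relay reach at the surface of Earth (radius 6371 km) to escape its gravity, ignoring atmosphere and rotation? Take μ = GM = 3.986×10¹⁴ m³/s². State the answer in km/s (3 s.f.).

r = R = 6.371×10⁶ m.
Escape speed v_esc = √(2μ/r) = √(2 × 3.986×10¹⁴ / 6.371×10⁶) = √(1.251×10⁸) = 11190 m/s.
= 11.19 km/s.

v_esc ≈ 11.2 km/s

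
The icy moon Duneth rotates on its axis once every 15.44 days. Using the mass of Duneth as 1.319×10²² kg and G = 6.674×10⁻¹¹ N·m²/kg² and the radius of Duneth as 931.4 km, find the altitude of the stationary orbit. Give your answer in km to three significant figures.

μ = GM = 6.674×10⁻¹¹ × 1.319×10²² = 8.803×10¹¹ m³/s².
T = 15.44 days = 1.334×10⁶ s.
A synchronous orbit has period T, so by Kepler's third law a = (μT²/4π²)^(1/3).
μT²/4π² = 8.803×10¹¹ × (1.334×10⁶)² / 39.48 = 3.968×10²² m³.
a = 3.411×10⁷ m = 34109 km.
Altitude h = a − R = 34109 − 931.4 = 33177 km.

h_sync ≈ 33200 km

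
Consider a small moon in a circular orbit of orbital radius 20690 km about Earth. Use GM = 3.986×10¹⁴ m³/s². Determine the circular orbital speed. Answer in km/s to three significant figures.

v ≈ 4.39 km/s

r = 20690 km = 2.069×10⁷ m.
For a circular orbit v = √(μ/r) = √(3.986×10¹⁴ / 2.069×10⁷) = √(1.927×10⁷) = 4389 m/s.
That is 4.389 km/s.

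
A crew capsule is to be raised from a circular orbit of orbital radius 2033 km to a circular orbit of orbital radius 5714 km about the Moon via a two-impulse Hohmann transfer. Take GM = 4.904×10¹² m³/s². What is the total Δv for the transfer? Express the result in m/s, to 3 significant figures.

Δv_total ≈ 588 m/s

r₁ = 2033 km = 2.033×10⁶ m.
r₂ = 5714 km = 5.714×10⁶ m.
Transfer ellipse a_t = (r₁ + r₂)/2 = 3.874×10⁶ m.
At r₁: circular v_c1 = √(μ/r₁) = 1553 m/s; transfer-perilune v_p = √[μ(2/r₁ − 1/a_t)] = 1886 m/s.
Δv₁ = v_p − v_c1 = 333.2 m/s.
At r₂: circular v_c2 = √(μ/r₂) = 926.4 m/s; transfer-apolune v_a = √[μ(2/r₂ − 1/a_t)] = 671.2 m/s.
Δv₂ = v_c2 − v_a = 255.3 m/s.
Total Δv = Δv₁ + Δv₂ = 588.5 m/s.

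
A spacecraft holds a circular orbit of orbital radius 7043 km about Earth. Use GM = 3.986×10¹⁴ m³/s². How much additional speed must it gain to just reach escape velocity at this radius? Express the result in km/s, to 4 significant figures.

r = 7043 km = 7.043×10⁶ m.
Circular speed v_c = √(μ/r) = 7523 m/s.
Escape speed v_esc = √(2μ/r) = √2 × v_c = 10640 m/s.
Δv = v_esc − v_c = 3116 m/s = 3.116 km/s.

Δv ≈ 3.116 km/s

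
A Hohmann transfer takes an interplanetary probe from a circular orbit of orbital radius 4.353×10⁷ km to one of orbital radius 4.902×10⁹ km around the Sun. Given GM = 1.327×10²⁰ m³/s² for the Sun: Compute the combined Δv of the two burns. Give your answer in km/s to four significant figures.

Δv_total ≈ 27.04 km/s

r₁ = 4.353×10⁷ km = 4.353×10¹⁰ m.
r₂ = 4.902×10⁹ km = 4.902×10¹² m.
Transfer ellipse a_t = (r₁ + r₂)/2 = 2.473×10¹² m.
At r₁: circular v_c1 = √(μ/r₁) = 55210 m/s; transfer-perihelion v_p = √[μ(2/r₁ − 1/a_t)] = 77740 m/s.
Δv₁ = v_p − v_c1 = 22530 m/s.
At r₂: circular v_c2 = √(μ/r₂) = 5203 m/s; transfer-aphelion v_a = √[μ(2/r₂ − 1/a_t)] = 690.3 m/s.
Δv₂ = v_c2 − v_a = 4513 m/s.
Total Δv = Δv₁ + Δv₂ = 27040 m/s = 27.04 km/s.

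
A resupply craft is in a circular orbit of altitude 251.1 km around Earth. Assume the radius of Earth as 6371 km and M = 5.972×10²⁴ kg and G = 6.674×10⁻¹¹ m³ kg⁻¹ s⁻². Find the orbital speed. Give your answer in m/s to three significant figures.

v ≈ 7760 m/s

μ = GM = 6.674×10⁻¹¹ × 5.972×10²⁴ = 3.986×10¹⁴ m³/s².
r = 6371 + 251.1 = 6622.1 km = 6.6221×10⁶ m.
For a circular orbit v = √(μ/r) = √(3.986×10¹⁴ / 6.622×10⁶) = √(6.019×10⁷) = 7758 m/s.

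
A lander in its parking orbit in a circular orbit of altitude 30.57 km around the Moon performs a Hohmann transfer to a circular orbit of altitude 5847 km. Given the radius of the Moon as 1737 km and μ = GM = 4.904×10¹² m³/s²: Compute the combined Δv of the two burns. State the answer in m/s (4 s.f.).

r₁ = 1737 + 30.57 = 1767.6 km = 1.7676×10⁶ m.
r₂ = 1737 + 5847 = 7584.0 km = 7.5840×10⁶ m.
Transfer ellipse a_t = (r₁ + r₂)/2 = 4.676×10⁶ m.
At r₁: circular v_c1 = √(μ/r₁) = 1666 m/s; transfer-perilune v_p = √[μ(2/r₁ − 1/a_t)] = 2121 m/s.
Δv₁ = v_p − v_c1 = 455.7 m/s.
At r₂: circular v_c2 = √(μ/r₂) = 804.1 m/s; transfer-apolune v_a = √[μ(2/r₂ − 1/a_t)] = 494.4 m/s.
Δv₂ = v_c2 − v_a = 309.7 m/s.
Total Δv = Δv₁ + Δv₂ = 765.4 m/s.

Δv_total ≈ 765.4 m/s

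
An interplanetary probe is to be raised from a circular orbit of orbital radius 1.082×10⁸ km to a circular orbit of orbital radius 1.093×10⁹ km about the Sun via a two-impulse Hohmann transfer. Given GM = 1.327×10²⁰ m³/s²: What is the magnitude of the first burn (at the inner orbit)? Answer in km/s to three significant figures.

r₁ = 1.082×10⁸ km = 1.082×10¹¹ m.
r₂ = 1.093×10⁹ km = 1.093×10¹² m.
Transfer ellipse a_t = (r₁ + r₂)/2 = 6.006×10¹¹ m.
At r₁: circular v_c1 = √(μ/r₁) = 35020 m/s; transfer-perihelion v_p = √[μ(2/r₁ − 1/a_t)] = 47240 m/s.
Δv₁ = v_p − v_c1 = 12220 m/s.
= 12.22 km/s.

Δv ≈ 12.2 km/s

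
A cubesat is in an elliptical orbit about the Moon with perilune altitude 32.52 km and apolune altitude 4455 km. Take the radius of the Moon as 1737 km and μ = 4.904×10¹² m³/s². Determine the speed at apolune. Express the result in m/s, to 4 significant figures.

r_p = 1737 + 32.52 = 1769.5 km = 1.7695×10⁶ m.
r_a = 1737 + 4455 = 6192.0 km = 6.1920×10⁶ m.
Semi-major axis a = (r_p + r_a)/2 = 3980.8 km = 3.981×10⁶ m.
Vis-viva: v² = μ(2/r − 1/a) = 4.904×10¹² × (3.230×10⁻⁷ − 2.512×10⁻⁷) = 3.521×10⁵ m²/s².
v = 593.3 m/s.

v ≈ 593.3 m/s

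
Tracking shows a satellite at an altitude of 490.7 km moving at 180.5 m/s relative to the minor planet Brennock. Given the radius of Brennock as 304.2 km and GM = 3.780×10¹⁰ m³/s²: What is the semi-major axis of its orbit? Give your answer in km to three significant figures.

r = 304.2 + 490.7 = 794.90 km = 7.949×10⁵ m.
Specific orbital energy ε = v²/2 − μ/r = (180.5)²/2 − 3.780×10¹⁰/7.949×10⁵ = -3.126×10⁴ J/kg.
Since ε = −μ/(2a), a = −μ/(2ε) = 6.045×10⁵ m = 604.55 km.

a ≈ 605 km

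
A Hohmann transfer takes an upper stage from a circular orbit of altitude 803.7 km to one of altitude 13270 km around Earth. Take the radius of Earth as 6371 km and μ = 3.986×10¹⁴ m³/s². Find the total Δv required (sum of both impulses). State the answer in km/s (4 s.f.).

r₁ = 6371 + 803.7 = 7174.7 km = 7.1747×10⁶ m.
r₂ = 6371 + 13270 = 19641 km = 1.9641×10⁷ m.
Transfer ellipse a_t = (r₁ + r₂)/2 = 1.341×10⁷ m.
At r₁: circular v_c1 = √(μ/r₁) = 7454 m/s; transfer-perigee v_p = √[μ(2/r₁ − 1/a_t)] = 9021 m/s.
Δv₁ = v_p − v_c1 = 1568 m/s.
At r₂: circular v_c2 = √(μ/r₂) = 4505 m/s; transfer-apogee v_a = √[μ(2/r₂ − 1/a_t)] = 3295 m/s.
Δv₂ = v_c2 − v_a = 1210 m/s.
Total Δv = Δv₁ + Δv₂ = 2777 m/s = 2.777 km/s.

Δv_total ≈ 2.777 km/s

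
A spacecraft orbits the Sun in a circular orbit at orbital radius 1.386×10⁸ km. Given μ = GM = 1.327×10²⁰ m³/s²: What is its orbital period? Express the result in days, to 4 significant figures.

T ≈ 325.7 days

r = 1.386×10⁸ km = 1.386×10¹¹ m.
Kepler's third law: T = 2π√(r³/μ) = 2π√((1.386×10¹¹)³ / 1.327×10²⁰).
r³/μ = 2.006×10¹³ s², so T = 2π × 4.479×10⁶ = 2.814×10⁷ s.
Converting: 2.814×10⁷ s ÷ 86400 = 325.7 days.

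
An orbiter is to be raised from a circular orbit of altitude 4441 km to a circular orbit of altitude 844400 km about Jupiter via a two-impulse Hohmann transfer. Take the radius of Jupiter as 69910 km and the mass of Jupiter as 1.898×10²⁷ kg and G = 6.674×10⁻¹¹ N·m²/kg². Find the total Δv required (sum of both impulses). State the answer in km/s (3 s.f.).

μ = GM = 6.674×10⁻¹¹ × 1.898×10²⁷ = 1.267×10¹⁷ m³/s².
r₁ = 69910 + 4441 = 74351 km = 7.4351×10⁷ m.
r₂ = 69910 + 844400 = 914310 km = 9.1431×10⁸ m.
Transfer ellipse a_t = (r₁ + r₂)/2 = 4.943×10⁸ m.
At r₁: circular v_c1 = √(μ/r₁) = 41280 m/s; transfer-perijove v_p = √[μ(2/r₁ − 1/a_t)] = 56140 m/s.
Δv₁ = v_p − v_c1 = 14860 m/s.
At r₂: circular v_c2 = √(μ/r₂) = 11770 m/s; transfer-apojove v_a = √[μ(2/r₂ − 1/a_t)] = 4565 m/s.
Δv₂ = v_c2 − v_a = 7206 m/s.
Total Δv = Δv₁ + Δv₂ = 22060 m/s = 22.06 km/s.

Δv_total ≈ 22.1 km/s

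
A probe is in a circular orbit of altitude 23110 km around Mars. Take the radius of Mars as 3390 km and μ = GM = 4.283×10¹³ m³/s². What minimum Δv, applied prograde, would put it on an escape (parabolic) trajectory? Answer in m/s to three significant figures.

r = 3390 + 23110 = 26500 km = 2.6500×10⁷ m.
Circular speed v_c = √(μ/r) = 1271 m/s.
Escape speed v_esc = √(2μ/r) = √2 × v_c = 1798 m/s.
Δv = v_esc − v_c = 526.6 m/s.

Δv ≈ 527 m/s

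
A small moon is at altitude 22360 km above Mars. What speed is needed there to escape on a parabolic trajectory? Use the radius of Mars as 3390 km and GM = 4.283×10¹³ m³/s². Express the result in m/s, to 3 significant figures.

r = 3390 + 22360 = 25750 km = 2.5750×10⁷ m.
Escape speed v_esc = √(2μ/r) = √(2 × 4.283×10¹³ / 2.575×10⁷) = √(3.327×10⁶) = 1824 m/s.

v_esc ≈ 1820 m/s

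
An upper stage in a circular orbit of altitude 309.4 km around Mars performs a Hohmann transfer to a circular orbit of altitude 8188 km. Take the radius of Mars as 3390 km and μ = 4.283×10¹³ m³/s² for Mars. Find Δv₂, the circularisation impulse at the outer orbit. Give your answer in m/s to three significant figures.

r₁ = 3390 + 309.4 = 3699.4 km = 3.6994×10⁶ m.
r₂ = 3390 + 8188 = 11578 km = 1.1578×10⁷ m.
Transfer ellipse a_t = (r₁ + r₂)/2 = 7.639×10⁶ m.
At r₁: circular v_c1 = √(μ/r₁) = 3403 m/s; transfer-periapsis v_p = √[μ(2/r₁ − 1/a_t)] = 4189 m/s.
At r₂: circular v_c2 = √(μ/r₂) = 1923 m/s; transfer-apoapsis v_a = √[μ(2/r₂ − 1/a_t)] = 1338 m/s.
Δv₂ = v_c2 − v_a = 584.9 m/s.

Δv ≈ 585 m/s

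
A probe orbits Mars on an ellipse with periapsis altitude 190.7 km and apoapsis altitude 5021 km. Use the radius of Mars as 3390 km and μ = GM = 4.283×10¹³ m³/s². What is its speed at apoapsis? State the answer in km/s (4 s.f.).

r_p = 3390 + 190.7 = 3580.7 km = 3.5807×10⁶ m.
r_a = 3390 + 5021 = 8411.0 km = 8.4110×10⁶ m.
Semi-major axis a = (r_p + r_a)/2 = 5995.9 km = 5.996×10⁶ m.
Vis-viva: v² = μ(2/r − 1/a) = 4.283×10¹³ × (2.378×10⁻⁷ − 1.668×10⁻⁷) = 3.041×10⁶ m²/s².
v = 1744 m/s = 1.744 km/s.

v ≈ 1.744 km/s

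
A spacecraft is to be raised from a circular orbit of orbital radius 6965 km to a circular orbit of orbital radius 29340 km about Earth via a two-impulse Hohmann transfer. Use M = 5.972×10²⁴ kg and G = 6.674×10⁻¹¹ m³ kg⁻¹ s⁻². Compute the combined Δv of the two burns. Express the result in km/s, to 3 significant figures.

Δv_total ≈ 3.46 km/s

μ = GM = 6.674×10⁻¹¹ × 5.972×10²⁴ = 3.986×10¹⁴ m³/s².
r₁ = 6965 km = 6.965×10⁶ m.
r₂ = 29340 km = 2.934×10⁷ m.
Transfer ellipse a_t = (r₁ + r₂)/2 = 1.815×10⁷ m.
At r₁: circular v_c1 = √(μ/r₁) = 7565 m/s; transfer-perigee v_p = √[μ(2/r₁ − 1/a_t)] = 9617 m/s.
Δv₁ = v_p − v_c1 = 2053 m/s.
At r₂: circular v_c2 = √(μ/r₂) = 3686 m/s; transfer-apogee v_a = √[μ(2/r₂ − 1/a_t)] = 2283 m/s.
Δv₂ = v_c2 − v_a = 1403 m/s.
Total Δv = Δv₁ + Δv₂ = 3455 m/s = 3.455 km/s.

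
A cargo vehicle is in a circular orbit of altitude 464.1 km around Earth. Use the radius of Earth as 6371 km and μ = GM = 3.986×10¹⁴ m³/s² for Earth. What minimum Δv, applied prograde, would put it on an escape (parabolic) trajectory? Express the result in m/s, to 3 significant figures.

Δv ≈ 3160 m/s

r = 6371 + 464.1 = 6835.1 km = 6.8351×10⁶ m.
Circular speed v_c = √(μ/r) = 7637 m/s.
Escape speed v_esc = √(2μ/r) = √2 × v_c = 10800 m/s.
Δv = v_esc − v_c = 3163 m/s.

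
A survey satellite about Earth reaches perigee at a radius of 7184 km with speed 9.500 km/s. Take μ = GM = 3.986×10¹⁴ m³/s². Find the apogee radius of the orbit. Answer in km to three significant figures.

r_p = 7.184×10⁶ m.
Specific energy ε = v²/2 − μ/r = -1.036×10⁷ J/kg, so a = −μ/(2ε) = 1.924×10⁷ m.
The apsides satisfy r_p + r_a = 2a, so the apogee radius is 2a − r_p = 3.129×10⁷ m = 31293 km.

apogee radius ≈ 31300 km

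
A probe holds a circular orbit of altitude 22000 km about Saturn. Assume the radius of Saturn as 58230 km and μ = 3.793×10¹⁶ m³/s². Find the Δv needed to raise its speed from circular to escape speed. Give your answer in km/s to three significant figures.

Δv ≈ 9.01 km/s

r = 58230 + 22000 = 80230 km = 8.0230×10⁷ m.
Circular speed v_c = √(μ/r) = 21740 m/s.
Escape speed v_esc = √(2μ/r) = √2 × v_c = 30750 m/s.
Δv = v_esc − v_c = 9006 m/s = 9.006 km/s.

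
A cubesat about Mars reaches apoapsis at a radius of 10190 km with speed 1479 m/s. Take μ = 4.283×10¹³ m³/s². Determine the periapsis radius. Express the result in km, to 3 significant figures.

periapsis radius ≈ 3580 km

r_a = 1.019×10⁷ m.
Specific energy ε = v²/2 − μ/r = -3.109×10⁶ J/kg, so a = −μ/(2ε) = 6.887×10⁶ m.
The apsides satisfy r_p + r_a = 2a, so the periapsis radius is 2a − r_a = 3.584×10⁶ m = 3584.3 km.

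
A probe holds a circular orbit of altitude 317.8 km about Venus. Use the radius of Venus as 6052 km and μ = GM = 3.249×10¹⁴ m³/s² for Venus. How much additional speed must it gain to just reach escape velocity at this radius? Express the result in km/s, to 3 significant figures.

r = 6052 + 317.8 = 6369.8 km = 6.3698×10⁶ m.
Circular speed v_c = √(μ/r) = 7142 m/s.
Escape speed v_esc = √(2μ/r) = √2 × v_c = 10100 m/s.
Δv = v_esc − v_c = 2958 m/s = 2.958 km/s.

Δv ≈ 2.96 km/s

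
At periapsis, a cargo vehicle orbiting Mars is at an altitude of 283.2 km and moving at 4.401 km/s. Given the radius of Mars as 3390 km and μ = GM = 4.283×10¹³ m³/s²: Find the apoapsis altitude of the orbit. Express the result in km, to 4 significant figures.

r_p = 3390 + 283.2 = 3673.2 km = 3.673×10⁶ m.
Specific energy ε = v²/2 − μ/r = -1.976×10⁶ J/kg, so a = −μ/(2ε) = 1.084×10⁷ m.
The apsides satisfy r_p + r_a = 2a, so the apoapsis radius is 2a − r_p = 1.800×10⁷ m = 18005 km.
Apoapsis altitude = 18005 − 3390 = 14615 km.

apoapsis altitude ≈ 14610 km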